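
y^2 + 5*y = y*(y + 5)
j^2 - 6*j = j*(j - 6)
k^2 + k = k*(k + 1)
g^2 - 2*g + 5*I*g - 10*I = (g - 2)*(g + 5*I)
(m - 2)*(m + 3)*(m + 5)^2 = m^4 + 11*m^3 + 29*m^2 - 35*m - 150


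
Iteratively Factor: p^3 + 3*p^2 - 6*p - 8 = (p + 1)*(p^2 + 2*p - 8) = (p + 1)*(p + 4)*(p - 2)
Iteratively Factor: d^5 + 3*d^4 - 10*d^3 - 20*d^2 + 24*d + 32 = (d + 4)*(d^4 - d^3 - 6*d^2 + 4*d + 8) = (d + 2)*(d + 4)*(d^3 - 3*d^2 + 4) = (d - 2)*(d + 2)*(d + 4)*(d^2 - d - 2) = (d - 2)*(d + 1)*(d + 2)*(d + 4)*(d - 2)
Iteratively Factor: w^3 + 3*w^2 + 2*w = (w)*(w^2 + 3*w + 2) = w*(w + 2)*(w + 1)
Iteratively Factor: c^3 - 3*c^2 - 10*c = (c + 2)*(c^2 - 5*c) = (c - 5)*(c + 2)*(c)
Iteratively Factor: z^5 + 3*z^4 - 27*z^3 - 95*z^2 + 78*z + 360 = (z - 5)*(z^4 + 8*z^3 + 13*z^2 - 30*z - 72) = (z - 5)*(z + 4)*(z^3 + 4*z^2 - 3*z - 18) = (z - 5)*(z + 3)*(z + 4)*(z^2 + z - 6) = (z - 5)*(z + 3)^2*(z + 4)*(z - 2)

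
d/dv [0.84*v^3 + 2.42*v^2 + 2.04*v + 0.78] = 2.52*v^2 + 4.84*v + 2.04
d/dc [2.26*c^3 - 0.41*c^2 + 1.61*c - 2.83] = 6.78*c^2 - 0.82*c + 1.61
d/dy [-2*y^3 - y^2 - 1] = 2*y*(-3*y - 1)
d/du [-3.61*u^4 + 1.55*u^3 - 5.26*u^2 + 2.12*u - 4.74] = -14.44*u^3 + 4.65*u^2 - 10.52*u + 2.12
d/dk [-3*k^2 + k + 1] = 1 - 6*k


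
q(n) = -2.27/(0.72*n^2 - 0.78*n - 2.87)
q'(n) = -2.27*(0.78 - 1.44*n)/(0.72*n^2 - 0.78*n - 2.87)^2 = (3.2688*n - 1.7706)/(-0.72*n^2 + 0.78*n + 2.87)^2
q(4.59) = -0.26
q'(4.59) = 0.17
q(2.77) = -4.60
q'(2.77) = 29.86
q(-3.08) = -0.36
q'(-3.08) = -0.29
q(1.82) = 1.19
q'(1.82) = 1.15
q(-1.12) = 2.08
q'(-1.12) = -4.54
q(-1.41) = 6.70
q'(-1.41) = -55.59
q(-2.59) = -0.57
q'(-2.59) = -0.65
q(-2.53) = -0.61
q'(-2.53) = -0.73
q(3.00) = -1.79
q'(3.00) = 4.98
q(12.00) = -0.02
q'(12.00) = 0.00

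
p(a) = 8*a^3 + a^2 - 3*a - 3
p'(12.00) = 3477.00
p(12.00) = 13929.00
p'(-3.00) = 207.00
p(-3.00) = -201.00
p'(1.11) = 28.79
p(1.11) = 5.84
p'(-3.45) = 275.76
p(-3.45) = -309.26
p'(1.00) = 23.00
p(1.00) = 3.00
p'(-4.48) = 469.73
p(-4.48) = -688.81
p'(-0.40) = 0.04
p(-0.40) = -2.15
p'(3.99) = 387.06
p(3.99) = 509.12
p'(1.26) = 37.62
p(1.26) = 10.81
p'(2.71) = 178.68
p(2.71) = 155.43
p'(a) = 24*a^2 + 2*a - 3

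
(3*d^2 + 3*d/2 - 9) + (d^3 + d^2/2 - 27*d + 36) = d^3 + 7*d^2/2 - 51*d/2 + 27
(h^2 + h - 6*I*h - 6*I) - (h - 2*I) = h^2 - 6*I*h - 4*I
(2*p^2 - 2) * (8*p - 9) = 16*p^3 - 18*p^2 - 16*p + 18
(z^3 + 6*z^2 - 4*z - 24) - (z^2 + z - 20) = z^3 + 5*z^2 - 5*z - 4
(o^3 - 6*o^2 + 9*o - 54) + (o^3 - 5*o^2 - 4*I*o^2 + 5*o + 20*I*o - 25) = 2*o^3 - 11*o^2 - 4*I*o^2 + 14*o + 20*I*o - 79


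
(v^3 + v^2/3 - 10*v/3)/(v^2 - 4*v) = (3*v^2 + v - 10)/(3*(v - 4))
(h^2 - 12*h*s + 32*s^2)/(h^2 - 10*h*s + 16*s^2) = (-h + 4*s)/(-h + 2*s)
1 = 1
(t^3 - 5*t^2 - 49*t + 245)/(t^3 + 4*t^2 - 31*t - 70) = (t - 7)/(t + 2)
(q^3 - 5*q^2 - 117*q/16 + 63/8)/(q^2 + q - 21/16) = q - 6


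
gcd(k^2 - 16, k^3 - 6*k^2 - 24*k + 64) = k + 4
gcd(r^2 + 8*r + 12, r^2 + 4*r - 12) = r + 6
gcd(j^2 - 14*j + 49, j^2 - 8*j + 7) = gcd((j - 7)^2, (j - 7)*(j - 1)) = j - 7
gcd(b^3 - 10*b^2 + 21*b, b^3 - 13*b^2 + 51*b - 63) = b^2 - 10*b + 21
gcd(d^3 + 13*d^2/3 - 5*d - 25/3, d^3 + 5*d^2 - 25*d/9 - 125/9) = d^2 + 10*d/3 - 25/3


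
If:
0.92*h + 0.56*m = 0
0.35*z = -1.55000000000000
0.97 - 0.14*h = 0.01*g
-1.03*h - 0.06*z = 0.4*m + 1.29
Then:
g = 135.46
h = -2.75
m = 4.51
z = -4.43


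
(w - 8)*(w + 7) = w^2 - w - 56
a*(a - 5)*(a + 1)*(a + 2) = a^4 - 2*a^3 - 13*a^2 - 10*a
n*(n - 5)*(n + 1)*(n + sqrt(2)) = n^4 - 4*n^3 + sqrt(2)*n^3 - 4*sqrt(2)*n^2 - 5*n^2 - 5*sqrt(2)*n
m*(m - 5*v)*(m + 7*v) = m^3 + 2*m^2*v - 35*m*v^2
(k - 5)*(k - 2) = k^2 - 7*k + 10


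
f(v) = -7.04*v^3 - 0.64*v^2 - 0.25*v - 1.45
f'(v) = -21.12*v^2 - 1.28*v - 0.25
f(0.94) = -8.10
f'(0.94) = -20.11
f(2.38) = -100.58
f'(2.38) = -122.93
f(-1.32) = 13.96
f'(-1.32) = -35.36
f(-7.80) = 3302.41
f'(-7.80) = -1275.21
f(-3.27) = 238.68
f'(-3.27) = -221.90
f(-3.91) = 410.57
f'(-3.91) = -318.13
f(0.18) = -1.56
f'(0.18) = -1.16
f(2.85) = -170.33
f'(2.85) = -175.45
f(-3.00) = 183.62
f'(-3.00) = -186.49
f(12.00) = -12261.73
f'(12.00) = -3056.89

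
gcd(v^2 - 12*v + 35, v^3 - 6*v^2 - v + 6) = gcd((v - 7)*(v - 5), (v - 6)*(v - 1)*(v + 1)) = 1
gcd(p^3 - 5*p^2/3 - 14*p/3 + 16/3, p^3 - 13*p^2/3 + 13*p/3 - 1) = p - 1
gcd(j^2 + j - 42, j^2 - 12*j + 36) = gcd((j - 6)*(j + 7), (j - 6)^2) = j - 6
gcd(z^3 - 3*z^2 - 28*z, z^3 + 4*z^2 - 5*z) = z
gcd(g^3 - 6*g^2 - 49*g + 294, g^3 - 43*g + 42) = g^2 + g - 42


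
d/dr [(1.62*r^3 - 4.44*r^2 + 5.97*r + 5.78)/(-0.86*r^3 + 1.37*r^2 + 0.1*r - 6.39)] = (-1.599*r^4 + 10.5924*r^3 - 24.7659*r^2 + 40.906*r - 38.7263)/(0.7396*r^6 - 2.3564*r^5 + 1.7049*r^4 + 11.2648*r^3 - 17.4986*r^2 - 1.278*r + 40.8321)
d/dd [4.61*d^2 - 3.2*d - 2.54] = 9.22*d - 3.2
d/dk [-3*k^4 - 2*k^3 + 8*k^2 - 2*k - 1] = -12*k^3 - 6*k^2 + 16*k - 2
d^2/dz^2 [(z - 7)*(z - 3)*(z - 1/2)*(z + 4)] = 12*z^2 - 39*z - 32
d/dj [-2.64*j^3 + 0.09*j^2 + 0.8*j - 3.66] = -7.92*j^2 + 0.18*j + 0.8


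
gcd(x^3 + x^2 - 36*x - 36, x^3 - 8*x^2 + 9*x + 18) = x^2 - 5*x - 6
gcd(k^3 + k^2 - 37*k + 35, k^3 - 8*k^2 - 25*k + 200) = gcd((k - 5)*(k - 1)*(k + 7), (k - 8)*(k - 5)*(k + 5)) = k - 5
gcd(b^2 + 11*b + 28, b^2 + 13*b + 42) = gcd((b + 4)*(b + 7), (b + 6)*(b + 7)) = b + 7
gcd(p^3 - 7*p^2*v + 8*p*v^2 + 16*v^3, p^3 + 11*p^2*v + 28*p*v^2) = 1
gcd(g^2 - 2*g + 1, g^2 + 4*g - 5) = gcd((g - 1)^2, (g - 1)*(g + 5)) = g - 1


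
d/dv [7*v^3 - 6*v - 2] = 21*v^2 - 6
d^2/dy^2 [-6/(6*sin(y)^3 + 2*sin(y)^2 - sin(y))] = 6*(324*sin(y)^3 + 132*sin(y)^2 - 428*sin(y) - 198 + 13/sin(y) + 12/sin(y)^2 - 2/sin(y)^3)/(6*sin(y)^2 + 2*sin(y) - 1)^3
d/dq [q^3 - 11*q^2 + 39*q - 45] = 3*q^2 - 22*q + 39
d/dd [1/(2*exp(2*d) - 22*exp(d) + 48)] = (11/2 - exp(d))*exp(d)/(exp(2*d) - 11*exp(d) + 24)^2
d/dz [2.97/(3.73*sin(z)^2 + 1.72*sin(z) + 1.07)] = -(22.1562*sin(z) + 5.1084)*cos(z)/(3.73*sin(z)^2 + 1.72*sin(z) + 1.07)^2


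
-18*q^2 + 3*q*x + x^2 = (-3*q + x)*(6*q + x)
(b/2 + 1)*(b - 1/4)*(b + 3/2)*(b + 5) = b^4/2 + 33*b^3/8 + 147*b^2/16 + 79*b/16 - 15/8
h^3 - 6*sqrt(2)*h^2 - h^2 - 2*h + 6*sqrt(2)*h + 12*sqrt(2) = (h - 2)*(h + 1)*(h - 6*sqrt(2))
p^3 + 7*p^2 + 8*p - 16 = (p - 1)*(p + 4)^2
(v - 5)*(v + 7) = v^2 + 2*v - 35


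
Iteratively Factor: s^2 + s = (s + 1)*(s)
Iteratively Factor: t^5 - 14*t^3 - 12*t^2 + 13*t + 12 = (t - 1)*(t^4 + t^3 - 13*t^2 - 25*t - 12) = (t - 4)*(t - 1)*(t^3 + 5*t^2 + 7*t + 3) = (t - 4)*(t - 1)*(t + 3)*(t^2 + 2*t + 1) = (t - 4)*(t - 1)*(t + 1)*(t + 3)*(t + 1)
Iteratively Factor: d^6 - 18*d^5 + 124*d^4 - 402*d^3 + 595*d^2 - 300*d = (d - 1)*(d^5 - 17*d^4 + 107*d^3 - 295*d^2 + 300*d) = (d - 3)*(d - 1)*(d^4 - 14*d^3 + 65*d^2 - 100*d) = (d - 5)*(d - 3)*(d - 1)*(d^3 - 9*d^2 + 20*d) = d*(d - 5)*(d - 3)*(d - 1)*(d^2 - 9*d + 20) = d*(d - 5)^2*(d - 3)*(d - 1)*(d - 4)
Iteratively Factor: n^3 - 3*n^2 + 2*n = (n - 1)*(n^2 - 2*n) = n*(n - 1)*(n - 2)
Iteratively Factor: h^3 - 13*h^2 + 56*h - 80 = (h - 4)*(h^2 - 9*h + 20) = (h - 4)^2*(h - 5)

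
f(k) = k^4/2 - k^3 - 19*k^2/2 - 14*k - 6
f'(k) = 2*k^3 - 3*k^2 - 19*k - 14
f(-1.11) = -0.04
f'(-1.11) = 0.66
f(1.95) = -69.61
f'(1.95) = -47.63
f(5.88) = -22.38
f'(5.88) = 177.15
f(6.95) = 268.69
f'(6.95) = 380.45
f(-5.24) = 327.35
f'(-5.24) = -284.57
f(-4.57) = 173.11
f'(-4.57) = -180.71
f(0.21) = -9.37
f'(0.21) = -18.10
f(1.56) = -51.79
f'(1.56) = -43.35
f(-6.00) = 600.00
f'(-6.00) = -440.00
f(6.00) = 0.00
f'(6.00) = 196.00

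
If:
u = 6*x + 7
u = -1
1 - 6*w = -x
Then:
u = -1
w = -1/18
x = -4/3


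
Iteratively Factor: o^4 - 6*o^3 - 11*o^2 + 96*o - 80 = (o - 4)*(o^3 - 2*o^2 - 19*o + 20) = (o - 4)*(o - 1)*(o^2 - o - 20) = (o - 5)*(o - 4)*(o - 1)*(o + 4)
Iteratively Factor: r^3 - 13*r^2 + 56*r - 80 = (r - 4)*(r^2 - 9*r + 20) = (r - 4)^2*(r - 5)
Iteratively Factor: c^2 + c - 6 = (c + 3)*(c - 2)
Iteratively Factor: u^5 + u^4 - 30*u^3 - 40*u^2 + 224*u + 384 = (u + 3)*(u^4 - 2*u^3 - 24*u^2 + 32*u + 128) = (u + 3)*(u + 4)*(u^3 - 6*u^2 + 32) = (u - 4)*(u + 3)*(u + 4)*(u^2 - 2*u - 8) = (u - 4)*(u + 2)*(u + 3)*(u + 4)*(u - 4)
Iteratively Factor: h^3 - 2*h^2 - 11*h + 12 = (h - 1)*(h^2 - h - 12) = (h - 1)*(h + 3)*(h - 4)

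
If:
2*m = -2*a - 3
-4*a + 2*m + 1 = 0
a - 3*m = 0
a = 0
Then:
No Solution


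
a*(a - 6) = a^2 - 6*a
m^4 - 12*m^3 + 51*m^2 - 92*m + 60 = (m - 5)*(m - 3)*(m - 2)^2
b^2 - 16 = (b - 4)*(b + 4)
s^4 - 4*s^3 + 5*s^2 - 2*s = s*(s - 2)*(s - 1)^2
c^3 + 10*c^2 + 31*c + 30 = (c + 2)*(c + 3)*(c + 5)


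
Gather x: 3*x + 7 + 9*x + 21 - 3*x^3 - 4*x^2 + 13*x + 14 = -3*x^3 - 4*x^2 + 25*x + 42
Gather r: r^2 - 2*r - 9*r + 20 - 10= r^2 - 11*r + 10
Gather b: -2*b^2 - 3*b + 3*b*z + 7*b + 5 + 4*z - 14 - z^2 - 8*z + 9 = -2*b^2 + b*(3*z + 4) - z^2 - 4*z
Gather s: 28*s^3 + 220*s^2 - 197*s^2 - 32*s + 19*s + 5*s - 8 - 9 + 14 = 28*s^3 + 23*s^2 - 8*s - 3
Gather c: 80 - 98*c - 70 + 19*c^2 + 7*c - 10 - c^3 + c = -c^3 + 19*c^2 - 90*c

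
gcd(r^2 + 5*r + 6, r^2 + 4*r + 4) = r + 2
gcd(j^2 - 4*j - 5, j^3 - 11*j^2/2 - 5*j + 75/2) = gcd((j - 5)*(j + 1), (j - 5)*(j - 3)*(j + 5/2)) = j - 5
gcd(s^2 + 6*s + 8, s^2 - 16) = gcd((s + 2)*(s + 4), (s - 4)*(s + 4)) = s + 4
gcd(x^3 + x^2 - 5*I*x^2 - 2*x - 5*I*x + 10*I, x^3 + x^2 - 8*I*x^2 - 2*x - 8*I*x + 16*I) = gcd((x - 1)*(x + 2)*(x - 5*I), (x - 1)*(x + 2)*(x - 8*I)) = x^2 + x - 2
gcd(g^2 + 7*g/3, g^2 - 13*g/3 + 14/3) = 1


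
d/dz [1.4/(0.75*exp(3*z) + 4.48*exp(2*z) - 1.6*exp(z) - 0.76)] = (-3.15*exp(2*z) - 12.544*exp(z) + 2.24)*exp(z)/(0.75*exp(3*z) + 4.48*exp(2*z) - 1.6*exp(z) - 0.76)^2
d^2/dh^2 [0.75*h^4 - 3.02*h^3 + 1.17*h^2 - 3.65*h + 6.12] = 9.0*h^2 - 18.12*h + 2.34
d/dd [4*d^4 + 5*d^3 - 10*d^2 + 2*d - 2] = 16*d^3 + 15*d^2 - 20*d + 2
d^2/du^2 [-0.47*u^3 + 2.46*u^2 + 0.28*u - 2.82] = 4.92 - 2.82*u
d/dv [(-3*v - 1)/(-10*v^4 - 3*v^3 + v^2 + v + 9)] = (30*v^4 + 9*v^3 - 3*v^2 - 3*v - (3*v + 1)*(40*v^3 + 9*v^2 - 2*v - 1) - 27)/(-10*v^4 - 3*v^3 + v^2 + v + 9)^2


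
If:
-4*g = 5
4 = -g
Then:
No Solution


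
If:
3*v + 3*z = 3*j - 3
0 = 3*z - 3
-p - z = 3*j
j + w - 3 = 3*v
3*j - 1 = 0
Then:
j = 1/3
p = -2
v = -5/3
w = -7/3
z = 1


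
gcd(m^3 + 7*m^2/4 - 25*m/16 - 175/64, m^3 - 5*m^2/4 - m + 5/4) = m - 5/4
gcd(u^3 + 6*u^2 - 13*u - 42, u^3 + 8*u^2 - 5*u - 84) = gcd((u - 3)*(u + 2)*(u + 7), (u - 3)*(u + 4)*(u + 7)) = u^2 + 4*u - 21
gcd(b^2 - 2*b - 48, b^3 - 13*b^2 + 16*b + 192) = b - 8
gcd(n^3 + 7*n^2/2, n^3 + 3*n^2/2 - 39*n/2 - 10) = 1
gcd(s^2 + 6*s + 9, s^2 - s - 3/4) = 1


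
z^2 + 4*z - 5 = (z - 1)*(z + 5)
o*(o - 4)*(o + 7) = o^3 + 3*o^2 - 28*o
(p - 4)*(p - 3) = p^2 - 7*p + 12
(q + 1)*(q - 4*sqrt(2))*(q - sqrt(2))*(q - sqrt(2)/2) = q^4 - 11*sqrt(2)*q^3/2 + q^3 - 11*sqrt(2)*q^2/2 + 13*q^2 - 4*sqrt(2)*q + 13*q - 4*sqrt(2)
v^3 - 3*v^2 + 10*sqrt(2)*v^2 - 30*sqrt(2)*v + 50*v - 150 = (v - 3)*(v + 5*sqrt(2))^2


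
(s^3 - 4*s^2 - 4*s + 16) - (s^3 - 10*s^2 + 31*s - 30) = 6*s^2 - 35*s + 46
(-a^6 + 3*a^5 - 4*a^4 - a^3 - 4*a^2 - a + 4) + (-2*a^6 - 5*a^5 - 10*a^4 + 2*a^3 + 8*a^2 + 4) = -3*a^6 - 2*a^5 - 14*a^4 + a^3 + 4*a^2 - a + 8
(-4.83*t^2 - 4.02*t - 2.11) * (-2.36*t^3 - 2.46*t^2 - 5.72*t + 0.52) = 11.3988*t^5 + 21.369*t^4 + 42.4964*t^3 + 25.6734*t^2 + 9.9788*t - 1.0972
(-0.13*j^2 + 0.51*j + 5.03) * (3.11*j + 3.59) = -0.4043*j^3 + 1.1194*j^2 + 17.4742*j + 18.0577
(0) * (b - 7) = 0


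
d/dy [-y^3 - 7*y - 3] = -3*y^2 - 7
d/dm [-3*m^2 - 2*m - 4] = -6*m - 2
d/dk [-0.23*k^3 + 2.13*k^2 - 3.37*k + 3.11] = -0.69*k^2 + 4.26*k - 3.37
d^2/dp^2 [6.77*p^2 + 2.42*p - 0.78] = 13.5400000000000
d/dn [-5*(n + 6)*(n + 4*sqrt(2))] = -10*n - 30 - 20*sqrt(2)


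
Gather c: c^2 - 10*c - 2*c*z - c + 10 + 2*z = c^2 + c*(-2*z - 11) + 2*z + 10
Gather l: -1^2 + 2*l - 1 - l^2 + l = -l^2 + 3*l - 2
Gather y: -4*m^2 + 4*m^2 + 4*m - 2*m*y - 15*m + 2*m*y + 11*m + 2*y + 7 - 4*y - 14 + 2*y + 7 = 0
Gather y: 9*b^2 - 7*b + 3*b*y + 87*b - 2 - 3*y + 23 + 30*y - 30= 9*b^2 + 80*b + y*(3*b + 27) - 9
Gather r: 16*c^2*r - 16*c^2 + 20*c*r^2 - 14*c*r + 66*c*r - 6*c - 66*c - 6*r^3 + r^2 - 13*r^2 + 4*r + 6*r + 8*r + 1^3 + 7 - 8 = -16*c^2 - 72*c - 6*r^3 + r^2*(20*c - 12) + r*(16*c^2 + 52*c + 18)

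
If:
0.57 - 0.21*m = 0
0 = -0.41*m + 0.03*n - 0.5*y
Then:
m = 2.71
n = 16.6666666666667*y + 37.0952380952381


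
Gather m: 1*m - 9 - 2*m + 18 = 9 - m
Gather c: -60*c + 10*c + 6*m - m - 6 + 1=-50*c + 5*m - 5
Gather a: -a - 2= -a - 2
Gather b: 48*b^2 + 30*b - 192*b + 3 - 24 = 48*b^2 - 162*b - 21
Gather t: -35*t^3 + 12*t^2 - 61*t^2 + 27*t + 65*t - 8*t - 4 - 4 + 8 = -35*t^3 - 49*t^2 + 84*t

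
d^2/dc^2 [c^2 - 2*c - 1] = 2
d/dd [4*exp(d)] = 4*exp(d)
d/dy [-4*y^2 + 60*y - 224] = 60 - 8*y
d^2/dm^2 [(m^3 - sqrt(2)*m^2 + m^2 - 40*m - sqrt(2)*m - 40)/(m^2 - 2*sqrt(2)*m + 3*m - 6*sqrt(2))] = 4*(-15*m^3 - sqrt(2)*m^3 - 42*m^2 - 18*sqrt(2)*m^2 - 240*sqrt(2)*m - 90*m - 264*sqrt(2) + 158)/(m^6 - 6*sqrt(2)*m^5 + 9*m^5 - 54*sqrt(2)*m^4 + 51*m^4 - 178*sqrt(2)*m^3 + 243*m^3 - 306*sqrt(2)*m^2 + 648*m^2 - 432*sqrt(2)*m + 648*m - 432*sqrt(2))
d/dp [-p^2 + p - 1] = 1 - 2*p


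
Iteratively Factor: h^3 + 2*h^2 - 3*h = (h)*(h^2 + 2*h - 3) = h*(h - 1)*(h + 3)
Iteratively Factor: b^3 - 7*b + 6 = (b - 1)*(b^2 + b - 6) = (b - 1)*(b + 3)*(b - 2)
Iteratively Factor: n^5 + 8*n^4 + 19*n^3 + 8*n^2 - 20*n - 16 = (n - 1)*(n^4 + 9*n^3 + 28*n^2 + 36*n + 16) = (n - 1)*(n + 4)*(n^3 + 5*n^2 + 8*n + 4) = (n - 1)*(n + 2)*(n + 4)*(n^2 + 3*n + 2) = (n - 1)*(n + 1)*(n + 2)*(n + 4)*(n + 2)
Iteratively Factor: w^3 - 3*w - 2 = (w + 1)*(w^2 - w - 2) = (w + 1)^2*(w - 2)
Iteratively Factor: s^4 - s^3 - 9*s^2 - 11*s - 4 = (s + 1)*(s^3 - 2*s^2 - 7*s - 4) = (s + 1)^2*(s^2 - 3*s - 4) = (s - 4)*(s + 1)^2*(s + 1)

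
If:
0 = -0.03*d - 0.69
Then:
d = -23.00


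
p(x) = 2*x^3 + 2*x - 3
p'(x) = 6*x^2 + 2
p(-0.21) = -3.44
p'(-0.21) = 2.26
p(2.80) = 46.50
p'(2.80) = 49.04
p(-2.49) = -38.86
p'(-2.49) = 39.20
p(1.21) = 2.96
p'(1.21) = 10.78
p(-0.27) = -3.58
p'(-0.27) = 2.44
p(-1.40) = -11.29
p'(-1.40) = 13.76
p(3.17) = 67.05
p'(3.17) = 62.29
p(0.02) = -2.96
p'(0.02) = 2.00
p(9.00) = 1473.00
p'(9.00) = 488.00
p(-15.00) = -6783.00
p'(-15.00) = 1352.00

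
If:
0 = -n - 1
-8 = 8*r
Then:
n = -1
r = -1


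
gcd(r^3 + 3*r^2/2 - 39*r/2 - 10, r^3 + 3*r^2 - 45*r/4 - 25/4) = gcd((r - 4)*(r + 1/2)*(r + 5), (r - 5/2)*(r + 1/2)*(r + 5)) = r^2 + 11*r/2 + 5/2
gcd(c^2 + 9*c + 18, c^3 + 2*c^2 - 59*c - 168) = c + 3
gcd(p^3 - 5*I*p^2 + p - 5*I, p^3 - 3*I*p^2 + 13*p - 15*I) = p^2 - 6*I*p - 5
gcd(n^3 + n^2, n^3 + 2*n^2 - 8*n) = n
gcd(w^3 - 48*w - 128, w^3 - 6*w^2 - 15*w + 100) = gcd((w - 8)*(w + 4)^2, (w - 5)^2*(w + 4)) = w + 4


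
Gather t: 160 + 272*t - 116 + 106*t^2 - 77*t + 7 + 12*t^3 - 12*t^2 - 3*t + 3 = 12*t^3 + 94*t^2 + 192*t + 54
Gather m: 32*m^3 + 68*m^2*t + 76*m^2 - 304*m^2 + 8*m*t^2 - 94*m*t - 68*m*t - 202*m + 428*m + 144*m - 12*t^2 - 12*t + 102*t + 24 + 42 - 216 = 32*m^3 + m^2*(68*t - 228) + m*(8*t^2 - 162*t + 370) - 12*t^2 + 90*t - 150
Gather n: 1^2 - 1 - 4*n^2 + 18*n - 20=-4*n^2 + 18*n - 20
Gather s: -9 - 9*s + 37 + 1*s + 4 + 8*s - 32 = 0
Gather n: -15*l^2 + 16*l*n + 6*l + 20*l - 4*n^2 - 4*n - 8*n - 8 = -15*l^2 + 26*l - 4*n^2 + n*(16*l - 12) - 8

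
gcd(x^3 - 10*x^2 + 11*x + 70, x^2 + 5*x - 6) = 1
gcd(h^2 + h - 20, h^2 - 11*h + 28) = h - 4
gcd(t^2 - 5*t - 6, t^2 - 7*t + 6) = t - 6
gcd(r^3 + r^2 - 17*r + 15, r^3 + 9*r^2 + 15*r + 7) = 1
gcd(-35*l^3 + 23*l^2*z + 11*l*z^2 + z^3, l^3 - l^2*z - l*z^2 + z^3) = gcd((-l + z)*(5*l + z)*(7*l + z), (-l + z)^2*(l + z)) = -l + z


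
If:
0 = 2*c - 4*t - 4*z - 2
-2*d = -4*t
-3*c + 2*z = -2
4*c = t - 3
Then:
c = -1/2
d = 2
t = 1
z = -7/4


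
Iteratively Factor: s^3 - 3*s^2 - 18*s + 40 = (s - 5)*(s^2 + 2*s - 8) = (s - 5)*(s + 4)*(s - 2)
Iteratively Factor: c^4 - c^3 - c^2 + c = (c - 1)*(c^3 - c) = c*(c - 1)*(c^2 - 1) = c*(c - 1)*(c + 1)*(c - 1)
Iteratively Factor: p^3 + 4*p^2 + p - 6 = (p - 1)*(p^2 + 5*p + 6) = (p - 1)*(p + 3)*(p + 2)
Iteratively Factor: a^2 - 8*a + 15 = (a - 5)*(a - 3)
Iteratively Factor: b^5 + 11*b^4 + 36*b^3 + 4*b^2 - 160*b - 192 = (b + 4)*(b^4 + 7*b^3 + 8*b^2 - 28*b - 48) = (b + 2)*(b + 4)*(b^3 + 5*b^2 - 2*b - 24) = (b + 2)*(b + 4)^2*(b^2 + b - 6) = (b + 2)*(b + 3)*(b + 4)^2*(b - 2)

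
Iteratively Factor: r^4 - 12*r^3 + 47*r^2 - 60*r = (r)*(r^3 - 12*r^2 + 47*r - 60) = r*(r - 3)*(r^2 - 9*r + 20) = r*(r - 5)*(r - 3)*(r - 4)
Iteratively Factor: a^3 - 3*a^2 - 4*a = (a)*(a^2 - 3*a - 4) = a*(a + 1)*(a - 4)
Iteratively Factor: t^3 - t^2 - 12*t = (t + 3)*(t^2 - 4*t) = t*(t + 3)*(t - 4)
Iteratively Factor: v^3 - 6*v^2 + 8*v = (v - 2)*(v^2 - 4*v) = (v - 4)*(v - 2)*(v)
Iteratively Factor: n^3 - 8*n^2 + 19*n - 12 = (n - 3)*(n^2 - 5*n + 4) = (n - 3)*(n - 1)*(n - 4)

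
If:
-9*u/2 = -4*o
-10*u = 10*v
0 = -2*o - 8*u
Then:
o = 0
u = 0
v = 0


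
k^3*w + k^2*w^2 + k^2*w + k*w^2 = k*(k + w)*(k*w + w)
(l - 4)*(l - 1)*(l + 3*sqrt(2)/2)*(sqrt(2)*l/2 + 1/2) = sqrt(2)*l^4/2 - 5*sqrt(2)*l^3/2 + 2*l^3 - 10*l^2 + 11*sqrt(2)*l^2/4 - 15*sqrt(2)*l/4 + 8*l + 3*sqrt(2)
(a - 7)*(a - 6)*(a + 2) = a^3 - 11*a^2 + 16*a + 84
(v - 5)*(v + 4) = v^2 - v - 20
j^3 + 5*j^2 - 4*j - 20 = (j - 2)*(j + 2)*(j + 5)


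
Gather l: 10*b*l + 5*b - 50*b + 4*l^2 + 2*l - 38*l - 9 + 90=-45*b + 4*l^2 + l*(10*b - 36) + 81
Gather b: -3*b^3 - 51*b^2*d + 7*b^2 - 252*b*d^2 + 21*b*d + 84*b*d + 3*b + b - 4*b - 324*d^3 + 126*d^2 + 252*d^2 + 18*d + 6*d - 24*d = -3*b^3 + b^2*(7 - 51*d) + b*(-252*d^2 + 105*d) - 324*d^3 + 378*d^2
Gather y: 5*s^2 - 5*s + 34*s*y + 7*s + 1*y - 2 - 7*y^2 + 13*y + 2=5*s^2 + 2*s - 7*y^2 + y*(34*s + 14)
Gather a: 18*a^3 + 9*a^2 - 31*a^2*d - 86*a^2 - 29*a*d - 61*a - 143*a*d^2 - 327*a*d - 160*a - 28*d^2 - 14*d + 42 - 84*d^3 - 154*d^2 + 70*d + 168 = 18*a^3 + a^2*(-31*d - 77) + a*(-143*d^2 - 356*d - 221) - 84*d^3 - 182*d^2 + 56*d + 210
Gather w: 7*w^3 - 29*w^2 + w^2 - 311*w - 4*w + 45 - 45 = 7*w^3 - 28*w^2 - 315*w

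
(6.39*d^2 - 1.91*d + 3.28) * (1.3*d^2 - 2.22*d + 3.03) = 8.307*d^4 - 16.6688*d^3 + 27.8659*d^2 - 13.0689*d + 9.9384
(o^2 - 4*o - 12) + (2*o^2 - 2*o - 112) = 3*o^2 - 6*o - 124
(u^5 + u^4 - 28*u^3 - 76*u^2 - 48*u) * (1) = u^5 + u^4 - 28*u^3 - 76*u^2 - 48*u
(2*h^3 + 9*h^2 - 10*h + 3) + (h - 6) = 2*h^3 + 9*h^2 - 9*h - 3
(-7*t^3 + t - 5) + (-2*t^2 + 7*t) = -7*t^3 - 2*t^2 + 8*t - 5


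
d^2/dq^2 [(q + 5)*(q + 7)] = 2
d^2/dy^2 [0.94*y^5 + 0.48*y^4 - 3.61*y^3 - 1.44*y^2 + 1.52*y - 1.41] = 18.8*y^3 + 5.76*y^2 - 21.66*y - 2.88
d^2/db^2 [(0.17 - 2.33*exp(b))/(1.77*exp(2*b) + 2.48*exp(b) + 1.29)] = (-7.299657*exp(4*b) + 12.35814*exp(3*b) + 34.15923*exp(2*b) + 6.94706*exp(b) - 4.421217)*exp(b)/(5.545233*exp(6*b) + 23.308776*exp(5*b) + 44.782947*exp(4*b) + 49.228496*exp(3*b) + 32.638419*exp(2*b) + 12.380904*exp(b) + 2.146689)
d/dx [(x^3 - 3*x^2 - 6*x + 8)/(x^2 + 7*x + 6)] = (x^4 + 14*x^3 + 3*x^2 - 52*x - 92)/(x^4 + 14*x^3 + 61*x^2 + 84*x + 36)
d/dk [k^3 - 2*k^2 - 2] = k*(3*k - 4)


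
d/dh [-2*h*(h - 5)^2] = 2*(5 - 3*h)*(h - 5)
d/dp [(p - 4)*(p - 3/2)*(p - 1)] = 3*p^2 - 13*p + 23/2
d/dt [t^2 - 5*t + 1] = 2*t - 5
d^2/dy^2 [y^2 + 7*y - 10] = 2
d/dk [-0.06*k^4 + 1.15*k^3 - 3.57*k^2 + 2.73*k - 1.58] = -0.24*k^3 + 3.45*k^2 - 7.14*k + 2.73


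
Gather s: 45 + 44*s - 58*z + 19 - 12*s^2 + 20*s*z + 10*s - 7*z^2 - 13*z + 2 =-12*s^2 + s*(20*z + 54) - 7*z^2 - 71*z + 66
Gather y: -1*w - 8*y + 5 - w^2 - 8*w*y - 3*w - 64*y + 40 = -w^2 - 4*w + y*(-8*w - 72) + 45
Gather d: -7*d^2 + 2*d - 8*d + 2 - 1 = -7*d^2 - 6*d + 1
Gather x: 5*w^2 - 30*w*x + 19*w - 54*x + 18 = 5*w^2 + 19*w + x*(-30*w - 54) + 18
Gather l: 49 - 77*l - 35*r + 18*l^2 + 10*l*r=18*l^2 + l*(10*r - 77) - 35*r + 49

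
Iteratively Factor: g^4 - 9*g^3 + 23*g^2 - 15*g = (g - 5)*(g^3 - 4*g^2 + 3*g) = g*(g - 5)*(g^2 - 4*g + 3) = g*(g - 5)*(g - 1)*(g - 3)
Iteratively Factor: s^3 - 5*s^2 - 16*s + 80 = (s - 4)*(s^2 - s - 20) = (s - 5)*(s - 4)*(s + 4)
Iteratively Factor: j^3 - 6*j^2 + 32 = (j + 2)*(j^2 - 8*j + 16) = (j - 4)*(j + 2)*(j - 4)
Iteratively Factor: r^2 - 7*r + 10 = (r - 2)*(r - 5)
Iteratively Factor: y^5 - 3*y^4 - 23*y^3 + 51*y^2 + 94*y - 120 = (y - 1)*(y^4 - 2*y^3 - 25*y^2 + 26*y + 120) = (y - 1)*(y + 2)*(y^3 - 4*y^2 - 17*y + 60) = (y - 1)*(y + 2)*(y + 4)*(y^2 - 8*y + 15) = (y - 3)*(y - 1)*(y + 2)*(y + 4)*(y - 5)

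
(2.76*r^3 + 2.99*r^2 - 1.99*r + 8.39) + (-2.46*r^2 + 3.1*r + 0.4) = 2.76*r^3 + 0.53*r^2 + 1.11*r + 8.79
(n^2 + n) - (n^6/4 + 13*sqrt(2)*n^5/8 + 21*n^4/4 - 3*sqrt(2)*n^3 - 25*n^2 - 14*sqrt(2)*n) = -n^6/4 - 13*sqrt(2)*n^5/8 - 21*n^4/4 + 3*sqrt(2)*n^3 + 26*n^2 + n + 14*sqrt(2)*n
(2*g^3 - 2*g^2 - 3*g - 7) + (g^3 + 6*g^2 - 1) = 3*g^3 + 4*g^2 - 3*g - 8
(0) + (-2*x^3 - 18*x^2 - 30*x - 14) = -2*x^3 - 18*x^2 - 30*x - 14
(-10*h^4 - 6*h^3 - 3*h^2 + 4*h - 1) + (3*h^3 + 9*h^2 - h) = -10*h^4 - 3*h^3 + 6*h^2 + 3*h - 1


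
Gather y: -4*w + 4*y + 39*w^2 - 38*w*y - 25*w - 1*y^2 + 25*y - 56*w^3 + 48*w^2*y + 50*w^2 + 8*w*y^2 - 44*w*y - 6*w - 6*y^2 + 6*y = -56*w^3 + 89*w^2 - 35*w + y^2*(8*w - 7) + y*(48*w^2 - 82*w + 35)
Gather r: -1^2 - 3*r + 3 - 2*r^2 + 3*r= 2 - 2*r^2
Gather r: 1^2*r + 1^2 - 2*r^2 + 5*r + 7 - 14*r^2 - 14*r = -16*r^2 - 8*r + 8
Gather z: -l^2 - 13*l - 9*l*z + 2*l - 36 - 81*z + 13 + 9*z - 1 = -l^2 - 11*l + z*(-9*l - 72) - 24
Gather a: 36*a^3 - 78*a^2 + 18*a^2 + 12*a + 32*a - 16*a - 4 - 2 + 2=36*a^3 - 60*a^2 + 28*a - 4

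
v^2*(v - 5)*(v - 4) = v^4 - 9*v^3 + 20*v^2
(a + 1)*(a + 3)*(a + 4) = a^3 + 8*a^2 + 19*a + 12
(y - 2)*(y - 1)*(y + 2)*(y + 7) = y^4 + 6*y^3 - 11*y^2 - 24*y + 28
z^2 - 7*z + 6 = (z - 6)*(z - 1)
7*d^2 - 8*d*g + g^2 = (-7*d + g)*(-d + g)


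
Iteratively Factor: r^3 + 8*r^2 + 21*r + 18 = (r + 3)*(r^2 + 5*r + 6) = (r + 3)^2*(r + 2)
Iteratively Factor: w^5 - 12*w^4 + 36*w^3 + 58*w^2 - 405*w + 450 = (w + 3)*(w^4 - 15*w^3 + 81*w^2 - 185*w + 150) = (w - 2)*(w + 3)*(w^3 - 13*w^2 + 55*w - 75) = (w - 5)*(w - 2)*(w + 3)*(w^2 - 8*w + 15) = (w - 5)*(w - 3)*(w - 2)*(w + 3)*(w - 5)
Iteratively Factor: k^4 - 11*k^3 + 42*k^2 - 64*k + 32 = (k - 4)*(k^3 - 7*k^2 + 14*k - 8) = (k - 4)^2*(k^2 - 3*k + 2) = (k - 4)^2*(k - 2)*(k - 1)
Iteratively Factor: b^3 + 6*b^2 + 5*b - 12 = (b - 1)*(b^2 + 7*b + 12) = (b - 1)*(b + 4)*(b + 3)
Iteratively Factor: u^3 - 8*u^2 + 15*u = (u)*(u^2 - 8*u + 15) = u*(u - 3)*(u - 5)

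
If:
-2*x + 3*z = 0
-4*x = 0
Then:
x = 0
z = 0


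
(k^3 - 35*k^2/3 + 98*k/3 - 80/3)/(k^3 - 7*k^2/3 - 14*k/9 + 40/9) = 3*(k - 8)/(3*k + 4)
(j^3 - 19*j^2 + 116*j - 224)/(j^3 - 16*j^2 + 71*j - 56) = (j - 4)/(j - 1)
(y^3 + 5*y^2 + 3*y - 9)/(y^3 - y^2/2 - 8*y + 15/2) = 2*(y + 3)/(2*y - 5)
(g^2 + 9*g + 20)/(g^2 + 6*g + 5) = (g + 4)/(g + 1)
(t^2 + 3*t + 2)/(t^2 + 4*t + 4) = (t + 1)/(t + 2)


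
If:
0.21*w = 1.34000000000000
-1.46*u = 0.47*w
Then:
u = -2.05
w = 6.38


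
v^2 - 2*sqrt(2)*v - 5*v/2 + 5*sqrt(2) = (v - 5/2)*(v - 2*sqrt(2))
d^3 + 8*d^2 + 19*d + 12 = (d + 1)*(d + 3)*(d + 4)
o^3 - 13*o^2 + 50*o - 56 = (o - 7)*(o - 4)*(o - 2)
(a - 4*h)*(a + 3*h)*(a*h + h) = a^3*h - a^2*h^2 + a^2*h - 12*a*h^3 - a*h^2 - 12*h^3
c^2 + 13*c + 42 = (c + 6)*(c + 7)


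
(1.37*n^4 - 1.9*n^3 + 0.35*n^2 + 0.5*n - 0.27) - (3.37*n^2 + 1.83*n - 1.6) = 1.37*n^4 - 1.9*n^3 - 3.02*n^2 - 1.33*n + 1.33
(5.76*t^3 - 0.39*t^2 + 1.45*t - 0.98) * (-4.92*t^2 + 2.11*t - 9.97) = -28.3392*t^5 + 14.0724*t^4 - 65.3841*t^3 + 11.7694*t^2 - 16.5243*t + 9.7706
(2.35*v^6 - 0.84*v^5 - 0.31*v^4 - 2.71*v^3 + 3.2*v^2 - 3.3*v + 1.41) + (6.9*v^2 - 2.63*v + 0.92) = 2.35*v^6 - 0.84*v^5 - 0.31*v^4 - 2.71*v^3 + 10.1*v^2 - 5.93*v + 2.33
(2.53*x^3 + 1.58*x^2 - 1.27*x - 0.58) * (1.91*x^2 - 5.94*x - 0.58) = 4.8323*x^5 - 12.0104*x^4 - 13.2783*x^3 + 5.5196*x^2 + 4.1818*x + 0.3364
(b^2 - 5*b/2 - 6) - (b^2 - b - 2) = -3*b/2 - 4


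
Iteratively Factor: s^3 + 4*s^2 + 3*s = (s + 3)*(s^2 + s) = (s + 1)*(s + 3)*(s)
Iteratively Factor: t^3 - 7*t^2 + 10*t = (t - 2)*(t^2 - 5*t) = (t - 5)*(t - 2)*(t)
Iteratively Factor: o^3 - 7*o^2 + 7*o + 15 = (o + 1)*(o^2 - 8*o + 15) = (o - 5)*(o + 1)*(o - 3)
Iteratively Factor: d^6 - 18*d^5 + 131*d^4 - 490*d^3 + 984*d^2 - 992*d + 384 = (d - 1)*(d^5 - 17*d^4 + 114*d^3 - 376*d^2 + 608*d - 384) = (d - 4)*(d - 1)*(d^4 - 13*d^3 + 62*d^2 - 128*d + 96) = (d - 4)^2*(d - 1)*(d^3 - 9*d^2 + 26*d - 24) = (d - 4)^2*(d - 2)*(d - 1)*(d^2 - 7*d + 12) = (d - 4)^3*(d - 2)*(d - 1)*(d - 3)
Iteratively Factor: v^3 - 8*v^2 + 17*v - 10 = (v - 2)*(v^2 - 6*v + 5) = (v - 2)*(v - 1)*(v - 5)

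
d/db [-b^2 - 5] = -2*b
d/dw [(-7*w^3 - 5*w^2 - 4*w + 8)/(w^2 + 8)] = (-7*w^4 - 164*w^2 - 96*w - 32)/(w^4 + 16*w^2 + 64)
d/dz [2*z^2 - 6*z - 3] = 4*z - 6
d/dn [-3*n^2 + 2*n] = 2 - 6*n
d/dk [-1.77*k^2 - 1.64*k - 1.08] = -3.54*k - 1.64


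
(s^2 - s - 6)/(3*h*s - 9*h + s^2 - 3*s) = (s + 2)/(3*h + s)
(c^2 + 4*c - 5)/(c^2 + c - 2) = (c + 5)/(c + 2)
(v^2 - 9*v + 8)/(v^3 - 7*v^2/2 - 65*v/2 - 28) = 2*(v - 1)/(2*v^2 + 9*v + 7)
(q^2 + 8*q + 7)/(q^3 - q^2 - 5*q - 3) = (q + 7)/(q^2 - 2*q - 3)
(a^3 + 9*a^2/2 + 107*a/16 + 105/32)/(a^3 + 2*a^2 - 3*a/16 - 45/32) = (4*a + 7)/(4*a - 3)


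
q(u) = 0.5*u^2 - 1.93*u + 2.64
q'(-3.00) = -4.93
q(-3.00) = 12.93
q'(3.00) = 1.07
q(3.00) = 1.35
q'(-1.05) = -2.98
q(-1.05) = 5.22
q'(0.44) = -1.49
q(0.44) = 1.89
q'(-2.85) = -4.78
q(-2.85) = 12.20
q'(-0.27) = -2.20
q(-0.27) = 3.20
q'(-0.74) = -2.67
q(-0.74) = 4.34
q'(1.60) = -0.33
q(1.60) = 0.83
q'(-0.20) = -2.13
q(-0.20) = 3.05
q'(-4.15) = -6.08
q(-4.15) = 19.26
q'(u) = 1.0*u - 1.93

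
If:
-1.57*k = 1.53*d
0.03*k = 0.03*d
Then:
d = 0.00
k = 0.00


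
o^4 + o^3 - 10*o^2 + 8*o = o*(o - 2)*(o - 1)*(o + 4)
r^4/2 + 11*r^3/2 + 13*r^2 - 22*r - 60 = (r/2 + 1)*(r - 2)*(r + 5)*(r + 6)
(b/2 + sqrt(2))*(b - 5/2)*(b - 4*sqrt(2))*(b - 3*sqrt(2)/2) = b^4/2 - 7*sqrt(2)*b^3/4 - 5*b^3/4 - 5*b^2 + 35*sqrt(2)*b^2/8 + 25*b/2 + 12*sqrt(2)*b - 30*sqrt(2)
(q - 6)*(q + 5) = q^2 - q - 30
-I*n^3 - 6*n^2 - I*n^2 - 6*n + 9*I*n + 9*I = (n - 3*I)^2*(-I*n - I)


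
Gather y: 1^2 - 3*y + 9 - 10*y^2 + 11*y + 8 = -10*y^2 + 8*y + 18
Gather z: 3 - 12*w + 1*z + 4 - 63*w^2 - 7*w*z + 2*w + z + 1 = -63*w^2 - 10*w + z*(2 - 7*w) + 8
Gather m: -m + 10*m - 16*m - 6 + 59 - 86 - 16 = -7*m - 49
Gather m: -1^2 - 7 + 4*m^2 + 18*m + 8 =4*m^2 + 18*m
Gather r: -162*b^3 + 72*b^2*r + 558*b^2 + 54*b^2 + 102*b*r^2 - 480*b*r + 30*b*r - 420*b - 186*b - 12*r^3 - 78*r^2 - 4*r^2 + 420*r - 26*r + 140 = -162*b^3 + 612*b^2 - 606*b - 12*r^3 + r^2*(102*b - 82) + r*(72*b^2 - 450*b + 394) + 140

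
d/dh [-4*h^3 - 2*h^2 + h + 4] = -12*h^2 - 4*h + 1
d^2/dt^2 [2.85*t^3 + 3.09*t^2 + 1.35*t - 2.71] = 17.1*t + 6.18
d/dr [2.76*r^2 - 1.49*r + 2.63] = 5.52*r - 1.49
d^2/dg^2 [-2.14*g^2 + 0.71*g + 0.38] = -4.28000000000000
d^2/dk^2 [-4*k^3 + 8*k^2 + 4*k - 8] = 16 - 24*k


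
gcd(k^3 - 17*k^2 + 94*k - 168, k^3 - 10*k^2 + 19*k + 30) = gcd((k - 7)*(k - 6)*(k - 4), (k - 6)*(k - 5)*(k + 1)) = k - 6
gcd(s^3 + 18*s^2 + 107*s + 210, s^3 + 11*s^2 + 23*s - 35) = s^2 + 12*s + 35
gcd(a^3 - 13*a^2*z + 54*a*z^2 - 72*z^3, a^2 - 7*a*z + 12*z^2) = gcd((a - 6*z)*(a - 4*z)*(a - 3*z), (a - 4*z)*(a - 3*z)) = a^2 - 7*a*z + 12*z^2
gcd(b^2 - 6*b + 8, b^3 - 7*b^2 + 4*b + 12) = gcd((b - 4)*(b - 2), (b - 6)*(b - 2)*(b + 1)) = b - 2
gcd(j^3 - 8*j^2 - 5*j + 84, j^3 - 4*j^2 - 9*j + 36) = j^2 - j - 12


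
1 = 1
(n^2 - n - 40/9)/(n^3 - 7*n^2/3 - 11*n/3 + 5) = (n - 8/3)/(n^2 - 4*n + 3)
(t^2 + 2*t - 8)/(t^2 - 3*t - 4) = (-t^2 - 2*t + 8)/(-t^2 + 3*t + 4)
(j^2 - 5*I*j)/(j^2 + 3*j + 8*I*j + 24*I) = j*(j - 5*I)/(j^2 + j*(3 + 8*I) + 24*I)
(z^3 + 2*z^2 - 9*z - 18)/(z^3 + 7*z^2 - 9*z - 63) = (z + 2)/(z + 7)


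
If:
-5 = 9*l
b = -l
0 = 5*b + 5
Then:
No Solution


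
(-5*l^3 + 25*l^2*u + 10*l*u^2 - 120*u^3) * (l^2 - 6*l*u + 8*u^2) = -5*l^5 + 55*l^4*u - 180*l^3*u^2 + 20*l^2*u^3 + 800*l*u^4 - 960*u^5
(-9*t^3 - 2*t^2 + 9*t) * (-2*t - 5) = 18*t^4 + 49*t^3 - 8*t^2 - 45*t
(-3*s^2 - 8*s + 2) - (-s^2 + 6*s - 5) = -2*s^2 - 14*s + 7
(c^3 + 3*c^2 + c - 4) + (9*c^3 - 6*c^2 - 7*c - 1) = 10*c^3 - 3*c^2 - 6*c - 5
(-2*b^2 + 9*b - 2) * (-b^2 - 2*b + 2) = 2*b^4 - 5*b^3 - 20*b^2 + 22*b - 4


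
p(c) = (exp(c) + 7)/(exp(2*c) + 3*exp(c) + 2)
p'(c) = (exp(c) + 7)*(-2*exp(2*c) - 3*exp(c))/(exp(2*c) + 3*exp(c) + 2)^2 + exp(c)/(exp(2*c) + 3*exp(c) + 2) = (-(exp(c) + 7)*(2*exp(c) + 3) + exp(2*c) + 3*exp(c) + 2)*exp(c)/(exp(2*c) + 3*exp(c) + 2)^2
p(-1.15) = 2.40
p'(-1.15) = -0.80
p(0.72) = 0.73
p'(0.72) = -0.70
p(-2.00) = 2.94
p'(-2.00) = -0.48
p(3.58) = 0.03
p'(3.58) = -0.03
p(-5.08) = 3.47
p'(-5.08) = -0.03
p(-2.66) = 3.19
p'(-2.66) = -0.28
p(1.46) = 0.34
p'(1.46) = -0.38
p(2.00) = 0.18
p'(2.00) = -0.21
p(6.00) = 0.00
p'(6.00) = 0.00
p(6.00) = 0.00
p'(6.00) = 0.00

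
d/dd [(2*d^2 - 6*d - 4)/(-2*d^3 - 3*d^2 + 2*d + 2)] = 2*(2*d^4 - 12*d^3 - 19*d^2 - 8*d - 2)/(4*d^6 + 12*d^5 + d^4 - 20*d^3 - 8*d^2 + 8*d + 4)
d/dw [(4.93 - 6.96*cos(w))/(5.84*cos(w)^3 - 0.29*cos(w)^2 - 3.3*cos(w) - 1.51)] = (-81.2928*cos(w)^3 + 88.392*cos(w)^2 - 2.8594*cos(w) - 26.7786)*sin(w)/(34.1056*cos(w)^6 - 3.3872*cos(w)^5 - 38.4599*cos(w)^4 - 15.7228*cos(w)^3 + 11.7658*cos(w)^2 + 9.966*cos(w) + 2.2801)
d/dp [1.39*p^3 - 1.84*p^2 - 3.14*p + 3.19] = 4.17*p^2 - 3.68*p - 3.14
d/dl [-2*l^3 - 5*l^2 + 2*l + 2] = -6*l^2 - 10*l + 2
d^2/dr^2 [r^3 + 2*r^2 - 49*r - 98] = 6*r + 4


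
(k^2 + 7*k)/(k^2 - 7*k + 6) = k*(k + 7)/(k^2 - 7*k + 6)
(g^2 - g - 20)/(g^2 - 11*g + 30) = (g + 4)/(g - 6)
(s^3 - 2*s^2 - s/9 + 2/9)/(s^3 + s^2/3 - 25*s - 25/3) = (3*s^2 - 7*s + 2)/(3*(s^2 - 25))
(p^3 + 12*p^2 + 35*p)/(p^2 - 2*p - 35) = p*(p + 7)/(p - 7)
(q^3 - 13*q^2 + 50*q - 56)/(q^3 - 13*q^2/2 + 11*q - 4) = 2*(q - 7)/(2*q - 1)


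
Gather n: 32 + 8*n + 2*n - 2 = 10*n + 30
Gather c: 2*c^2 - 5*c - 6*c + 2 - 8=2*c^2 - 11*c - 6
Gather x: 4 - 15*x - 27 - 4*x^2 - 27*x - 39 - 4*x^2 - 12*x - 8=-8*x^2 - 54*x - 70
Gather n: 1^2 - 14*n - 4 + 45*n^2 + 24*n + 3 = 45*n^2 + 10*n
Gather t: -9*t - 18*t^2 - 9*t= -18*t^2 - 18*t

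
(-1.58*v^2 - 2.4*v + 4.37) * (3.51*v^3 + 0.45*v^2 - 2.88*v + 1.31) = -5.5458*v^5 - 9.135*v^4 + 18.8091*v^3 + 6.8087*v^2 - 15.7296*v + 5.7247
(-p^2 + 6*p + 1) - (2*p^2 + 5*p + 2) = -3*p^2 + p - 1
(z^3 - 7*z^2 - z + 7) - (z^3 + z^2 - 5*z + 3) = -8*z^2 + 4*z + 4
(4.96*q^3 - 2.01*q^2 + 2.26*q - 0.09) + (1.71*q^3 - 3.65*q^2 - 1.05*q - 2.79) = 6.67*q^3 - 5.66*q^2 + 1.21*q - 2.88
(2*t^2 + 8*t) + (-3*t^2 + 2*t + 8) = -t^2 + 10*t + 8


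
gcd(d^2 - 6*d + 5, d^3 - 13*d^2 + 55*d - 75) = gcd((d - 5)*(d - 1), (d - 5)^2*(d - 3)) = d - 5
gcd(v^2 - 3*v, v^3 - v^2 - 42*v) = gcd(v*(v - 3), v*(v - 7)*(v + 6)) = v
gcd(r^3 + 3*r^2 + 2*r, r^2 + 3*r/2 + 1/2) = r + 1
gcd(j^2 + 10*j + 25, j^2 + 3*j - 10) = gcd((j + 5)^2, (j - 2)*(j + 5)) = j + 5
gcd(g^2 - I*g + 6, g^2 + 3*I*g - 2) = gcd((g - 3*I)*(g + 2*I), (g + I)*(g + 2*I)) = g + 2*I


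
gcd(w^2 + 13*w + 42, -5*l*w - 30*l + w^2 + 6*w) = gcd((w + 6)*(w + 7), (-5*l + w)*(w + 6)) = w + 6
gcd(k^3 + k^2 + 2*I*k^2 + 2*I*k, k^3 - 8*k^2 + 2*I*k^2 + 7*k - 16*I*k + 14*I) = k + 2*I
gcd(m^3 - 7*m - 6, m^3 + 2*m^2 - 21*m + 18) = m - 3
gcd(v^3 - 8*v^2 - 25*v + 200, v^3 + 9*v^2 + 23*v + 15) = v + 5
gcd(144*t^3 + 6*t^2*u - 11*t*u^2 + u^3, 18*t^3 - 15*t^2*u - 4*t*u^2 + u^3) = 18*t^2 + 3*t*u - u^2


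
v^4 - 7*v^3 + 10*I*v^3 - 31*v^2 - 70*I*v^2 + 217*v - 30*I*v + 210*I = (v - 7)*(v + 2*I)*(v + 3*I)*(v + 5*I)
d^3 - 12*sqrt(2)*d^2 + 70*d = d*(d - 7*sqrt(2))*(d - 5*sqrt(2))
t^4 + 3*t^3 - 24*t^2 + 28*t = t*(t - 2)^2*(t + 7)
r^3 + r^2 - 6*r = r*(r - 2)*(r + 3)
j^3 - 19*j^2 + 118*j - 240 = (j - 8)*(j - 6)*(j - 5)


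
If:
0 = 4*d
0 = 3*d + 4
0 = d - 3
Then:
No Solution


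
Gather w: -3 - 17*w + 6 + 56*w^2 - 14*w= 56*w^2 - 31*w + 3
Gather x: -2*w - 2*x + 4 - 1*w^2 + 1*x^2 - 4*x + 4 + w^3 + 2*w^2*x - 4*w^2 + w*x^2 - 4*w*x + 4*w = w^3 - 5*w^2 + 2*w + x^2*(w + 1) + x*(2*w^2 - 4*w - 6) + 8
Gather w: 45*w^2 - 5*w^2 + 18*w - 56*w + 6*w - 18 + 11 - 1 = 40*w^2 - 32*w - 8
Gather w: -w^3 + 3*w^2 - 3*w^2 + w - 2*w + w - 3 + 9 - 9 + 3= -w^3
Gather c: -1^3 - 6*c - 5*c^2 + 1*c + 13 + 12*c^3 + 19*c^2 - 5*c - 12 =12*c^3 + 14*c^2 - 10*c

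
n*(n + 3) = n^2 + 3*n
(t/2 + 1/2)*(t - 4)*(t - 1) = t^3/2 - 2*t^2 - t/2 + 2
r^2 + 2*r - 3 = (r - 1)*(r + 3)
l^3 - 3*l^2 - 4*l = l*(l - 4)*(l + 1)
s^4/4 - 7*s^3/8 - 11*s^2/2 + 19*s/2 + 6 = (s/4 + 1)*(s - 6)*(s - 2)*(s + 1/2)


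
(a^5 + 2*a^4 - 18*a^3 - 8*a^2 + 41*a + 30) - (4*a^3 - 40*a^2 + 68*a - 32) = a^5 + 2*a^4 - 22*a^3 + 32*a^2 - 27*a + 62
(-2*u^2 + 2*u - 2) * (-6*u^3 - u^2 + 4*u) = 12*u^5 - 10*u^4 + 2*u^3 + 10*u^2 - 8*u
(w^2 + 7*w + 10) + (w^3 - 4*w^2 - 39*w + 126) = w^3 - 3*w^2 - 32*w + 136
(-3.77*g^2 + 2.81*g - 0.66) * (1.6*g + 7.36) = -6.032*g^3 - 23.2512*g^2 + 19.6256*g - 4.8576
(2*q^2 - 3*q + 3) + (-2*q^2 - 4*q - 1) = 2 - 7*q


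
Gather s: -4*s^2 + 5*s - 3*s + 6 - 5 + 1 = -4*s^2 + 2*s + 2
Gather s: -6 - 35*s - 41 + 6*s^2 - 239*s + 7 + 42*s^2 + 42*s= 48*s^2 - 232*s - 40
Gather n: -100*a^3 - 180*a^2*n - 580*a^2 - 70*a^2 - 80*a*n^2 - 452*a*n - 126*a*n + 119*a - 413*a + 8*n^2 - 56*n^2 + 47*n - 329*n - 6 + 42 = -100*a^3 - 650*a^2 - 294*a + n^2*(-80*a - 48) + n*(-180*a^2 - 578*a - 282) + 36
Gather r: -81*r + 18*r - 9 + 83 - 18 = 56 - 63*r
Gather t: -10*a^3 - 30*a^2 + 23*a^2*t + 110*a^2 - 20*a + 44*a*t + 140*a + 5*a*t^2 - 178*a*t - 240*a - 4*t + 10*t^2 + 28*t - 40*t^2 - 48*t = -10*a^3 + 80*a^2 - 120*a + t^2*(5*a - 30) + t*(23*a^2 - 134*a - 24)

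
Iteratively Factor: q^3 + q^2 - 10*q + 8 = (q - 2)*(q^2 + 3*q - 4) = (q - 2)*(q + 4)*(q - 1)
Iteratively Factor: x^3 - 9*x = (x - 3)*(x^2 + 3*x) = x*(x - 3)*(x + 3)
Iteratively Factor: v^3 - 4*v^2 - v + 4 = (v - 4)*(v^2 - 1) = (v - 4)*(v + 1)*(v - 1)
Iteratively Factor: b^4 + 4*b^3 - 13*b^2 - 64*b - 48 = (b - 4)*(b^3 + 8*b^2 + 19*b + 12) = (b - 4)*(b + 4)*(b^2 + 4*b + 3) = (b - 4)*(b + 3)*(b + 4)*(b + 1)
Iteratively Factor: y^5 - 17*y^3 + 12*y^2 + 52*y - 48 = (y + 2)*(y^4 - 2*y^3 - 13*y^2 + 38*y - 24) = (y - 2)*(y + 2)*(y^3 - 13*y + 12) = (y - 2)*(y + 2)*(y + 4)*(y^2 - 4*y + 3) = (y - 2)*(y - 1)*(y + 2)*(y + 4)*(y - 3)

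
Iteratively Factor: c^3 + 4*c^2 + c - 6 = (c + 3)*(c^2 + c - 2) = (c - 1)*(c + 3)*(c + 2)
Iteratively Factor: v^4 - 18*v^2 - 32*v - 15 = (v + 1)*(v^3 - v^2 - 17*v - 15) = (v + 1)*(v + 3)*(v^2 - 4*v - 5) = (v - 5)*(v + 1)*(v + 3)*(v + 1)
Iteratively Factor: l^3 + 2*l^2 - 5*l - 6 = (l + 3)*(l^2 - l - 2) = (l + 1)*(l + 3)*(l - 2)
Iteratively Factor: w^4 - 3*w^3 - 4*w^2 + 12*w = (w)*(w^3 - 3*w^2 - 4*w + 12) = w*(w - 2)*(w^2 - w - 6) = w*(w - 2)*(w + 2)*(w - 3)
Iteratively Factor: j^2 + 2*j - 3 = (j - 1)*(j + 3)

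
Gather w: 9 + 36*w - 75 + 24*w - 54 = 60*w - 120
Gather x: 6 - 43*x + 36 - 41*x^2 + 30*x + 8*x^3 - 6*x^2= 8*x^3 - 47*x^2 - 13*x + 42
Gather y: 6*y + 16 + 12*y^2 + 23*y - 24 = 12*y^2 + 29*y - 8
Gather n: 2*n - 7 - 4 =2*n - 11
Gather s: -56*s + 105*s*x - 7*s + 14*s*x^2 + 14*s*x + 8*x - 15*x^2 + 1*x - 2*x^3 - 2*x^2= s*(14*x^2 + 119*x - 63) - 2*x^3 - 17*x^2 + 9*x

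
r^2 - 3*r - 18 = (r - 6)*(r + 3)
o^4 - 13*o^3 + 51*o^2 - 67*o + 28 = (o - 7)*(o - 4)*(o - 1)^2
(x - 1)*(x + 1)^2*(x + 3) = x^4 + 4*x^3 + 2*x^2 - 4*x - 3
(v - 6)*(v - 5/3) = v^2 - 23*v/3 + 10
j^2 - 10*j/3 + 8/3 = (j - 2)*(j - 4/3)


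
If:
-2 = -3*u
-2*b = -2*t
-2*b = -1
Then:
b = 1/2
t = 1/2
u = 2/3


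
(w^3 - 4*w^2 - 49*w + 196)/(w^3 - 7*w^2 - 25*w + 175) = (w^2 + 3*w - 28)/(w^2 - 25)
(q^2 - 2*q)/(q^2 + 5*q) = (q - 2)/(q + 5)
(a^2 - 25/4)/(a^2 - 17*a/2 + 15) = (a + 5/2)/(a - 6)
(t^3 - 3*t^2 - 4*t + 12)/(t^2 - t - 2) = (t^2 - t - 6)/(t + 1)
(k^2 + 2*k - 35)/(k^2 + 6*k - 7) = (k - 5)/(k - 1)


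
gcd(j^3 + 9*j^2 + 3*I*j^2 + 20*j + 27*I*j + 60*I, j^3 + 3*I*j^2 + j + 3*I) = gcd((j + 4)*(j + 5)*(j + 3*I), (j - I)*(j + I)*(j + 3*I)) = j + 3*I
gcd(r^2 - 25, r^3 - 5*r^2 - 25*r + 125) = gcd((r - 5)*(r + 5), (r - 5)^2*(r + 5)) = r^2 - 25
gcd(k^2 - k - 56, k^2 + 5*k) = 1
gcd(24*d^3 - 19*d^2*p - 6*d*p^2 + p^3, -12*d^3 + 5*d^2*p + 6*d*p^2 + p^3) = -3*d^2 + 2*d*p + p^2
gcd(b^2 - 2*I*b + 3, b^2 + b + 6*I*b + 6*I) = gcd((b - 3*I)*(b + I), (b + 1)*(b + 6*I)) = 1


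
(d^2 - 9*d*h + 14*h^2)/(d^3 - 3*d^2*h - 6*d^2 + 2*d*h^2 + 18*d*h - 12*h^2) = (d - 7*h)/(d^2 - d*h - 6*d + 6*h)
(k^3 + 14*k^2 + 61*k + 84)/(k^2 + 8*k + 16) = (k^2 + 10*k + 21)/(k + 4)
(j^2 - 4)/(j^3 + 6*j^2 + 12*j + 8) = (j - 2)/(j^2 + 4*j + 4)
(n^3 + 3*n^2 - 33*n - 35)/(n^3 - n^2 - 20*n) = (n^2 + 8*n + 7)/(n*(n + 4))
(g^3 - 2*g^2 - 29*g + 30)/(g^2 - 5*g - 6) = (g^2 + 4*g - 5)/(g + 1)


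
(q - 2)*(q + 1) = q^2 - q - 2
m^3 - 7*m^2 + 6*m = m*(m - 6)*(m - 1)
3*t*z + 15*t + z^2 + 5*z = (3*t + z)*(z + 5)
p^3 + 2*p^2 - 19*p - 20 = (p - 4)*(p + 1)*(p + 5)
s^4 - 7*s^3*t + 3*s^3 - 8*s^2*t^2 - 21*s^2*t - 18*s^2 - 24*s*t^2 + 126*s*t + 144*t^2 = (s - 3)*(s + 6)*(s - 8*t)*(s + t)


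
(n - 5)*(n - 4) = n^2 - 9*n + 20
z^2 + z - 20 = (z - 4)*(z + 5)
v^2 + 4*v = v*(v + 4)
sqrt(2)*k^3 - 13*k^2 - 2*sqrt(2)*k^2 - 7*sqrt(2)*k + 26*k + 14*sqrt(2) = (k - 2)*(k - 7*sqrt(2))*(sqrt(2)*k + 1)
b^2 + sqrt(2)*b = b*(b + sqrt(2))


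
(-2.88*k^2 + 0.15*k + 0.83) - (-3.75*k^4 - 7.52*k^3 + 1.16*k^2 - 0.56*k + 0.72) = 3.75*k^4 + 7.52*k^3 - 4.04*k^2 + 0.71*k + 0.11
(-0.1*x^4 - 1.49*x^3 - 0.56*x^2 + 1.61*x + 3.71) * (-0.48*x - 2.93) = 0.048*x^5 + 1.0082*x^4 + 4.6345*x^3 + 0.868*x^2 - 6.4981*x - 10.8703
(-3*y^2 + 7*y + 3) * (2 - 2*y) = 6*y^3 - 20*y^2 + 8*y + 6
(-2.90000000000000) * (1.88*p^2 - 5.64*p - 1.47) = -5.452*p^2 + 16.356*p + 4.263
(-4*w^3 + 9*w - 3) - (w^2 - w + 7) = -4*w^3 - w^2 + 10*w - 10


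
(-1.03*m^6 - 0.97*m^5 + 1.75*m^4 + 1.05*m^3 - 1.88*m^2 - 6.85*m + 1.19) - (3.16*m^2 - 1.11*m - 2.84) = -1.03*m^6 - 0.97*m^5 + 1.75*m^4 + 1.05*m^3 - 5.04*m^2 - 5.74*m + 4.03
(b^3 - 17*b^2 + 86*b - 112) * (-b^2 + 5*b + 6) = -b^5 + 22*b^4 - 165*b^3 + 440*b^2 - 44*b - 672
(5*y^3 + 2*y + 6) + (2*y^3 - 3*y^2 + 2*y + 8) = 7*y^3 - 3*y^2 + 4*y + 14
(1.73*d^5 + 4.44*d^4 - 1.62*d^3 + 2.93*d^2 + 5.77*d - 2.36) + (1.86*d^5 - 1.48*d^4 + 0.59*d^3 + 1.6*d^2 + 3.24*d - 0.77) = 3.59*d^5 + 2.96*d^4 - 1.03*d^3 + 4.53*d^2 + 9.01*d - 3.13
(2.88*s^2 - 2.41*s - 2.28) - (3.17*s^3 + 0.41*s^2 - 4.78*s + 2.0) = -3.17*s^3 + 2.47*s^2 + 2.37*s - 4.28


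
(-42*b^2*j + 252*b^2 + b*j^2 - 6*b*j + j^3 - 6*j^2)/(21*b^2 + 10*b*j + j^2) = (-6*b*j + 36*b + j^2 - 6*j)/(3*b + j)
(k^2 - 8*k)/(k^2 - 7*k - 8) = k/(k + 1)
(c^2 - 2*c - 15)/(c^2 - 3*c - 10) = (c + 3)/(c + 2)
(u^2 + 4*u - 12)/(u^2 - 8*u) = (u^2 + 4*u - 12)/(u*(u - 8))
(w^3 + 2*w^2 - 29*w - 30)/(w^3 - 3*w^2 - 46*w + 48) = (w^2 - 4*w - 5)/(w^2 - 9*w + 8)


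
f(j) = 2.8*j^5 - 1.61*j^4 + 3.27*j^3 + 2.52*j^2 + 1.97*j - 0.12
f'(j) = 14.0*j^4 - 6.44*j^3 + 9.81*j^2 + 5.04*j + 1.97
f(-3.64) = -2203.47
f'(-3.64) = 2881.92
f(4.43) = 4499.52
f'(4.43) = 5048.85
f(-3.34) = -1464.62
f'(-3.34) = 2076.79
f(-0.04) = -0.19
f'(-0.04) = 1.78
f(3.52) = 1446.60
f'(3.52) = 2009.69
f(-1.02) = -7.81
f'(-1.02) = 29.02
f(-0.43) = -0.86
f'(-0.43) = 2.61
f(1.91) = 85.37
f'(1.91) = 188.83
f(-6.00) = -24486.90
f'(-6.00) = 19859.93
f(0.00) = -0.12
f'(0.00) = 1.97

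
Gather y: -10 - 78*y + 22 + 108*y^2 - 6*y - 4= 108*y^2 - 84*y + 8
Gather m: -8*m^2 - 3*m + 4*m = -8*m^2 + m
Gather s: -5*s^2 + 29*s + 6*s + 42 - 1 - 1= -5*s^2 + 35*s + 40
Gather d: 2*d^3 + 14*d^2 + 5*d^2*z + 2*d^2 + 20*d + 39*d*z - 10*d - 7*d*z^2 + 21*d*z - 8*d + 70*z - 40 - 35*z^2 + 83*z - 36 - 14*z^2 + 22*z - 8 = 2*d^3 + d^2*(5*z + 16) + d*(-7*z^2 + 60*z + 2) - 49*z^2 + 175*z - 84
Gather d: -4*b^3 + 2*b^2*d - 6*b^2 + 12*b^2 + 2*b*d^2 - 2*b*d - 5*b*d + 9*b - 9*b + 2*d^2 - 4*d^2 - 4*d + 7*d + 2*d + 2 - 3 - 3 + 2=-4*b^3 + 6*b^2 + d^2*(2*b - 2) + d*(2*b^2 - 7*b + 5) - 2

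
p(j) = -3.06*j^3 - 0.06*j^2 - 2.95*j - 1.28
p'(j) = -9.18*j^2 - 0.12*j - 2.95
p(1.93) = -29.20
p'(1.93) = -37.38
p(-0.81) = 2.70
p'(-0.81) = -8.88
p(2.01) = -32.30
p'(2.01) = -40.28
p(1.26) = -11.21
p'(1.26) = -17.68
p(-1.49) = 13.10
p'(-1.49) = -23.15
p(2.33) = -47.19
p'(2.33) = -53.07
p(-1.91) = 25.46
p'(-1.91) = -36.21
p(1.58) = -18.16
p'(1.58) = -26.06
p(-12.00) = 5313.16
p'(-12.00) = -1323.43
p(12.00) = -5333.00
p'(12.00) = -1326.31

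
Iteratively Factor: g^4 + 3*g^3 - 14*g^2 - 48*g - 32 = (g + 2)*(g^3 + g^2 - 16*g - 16) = (g + 1)*(g + 2)*(g^2 - 16) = (g + 1)*(g + 2)*(g + 4)*(g - 4)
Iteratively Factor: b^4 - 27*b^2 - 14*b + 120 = (b + 3)*(b^3 - 3*b^2 - 18*b + 40) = (b - 5)*(b + 3)*(b^2 + 2*b - 8) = (b - 5)*(b + 3)*(b + 4)*(b - 2)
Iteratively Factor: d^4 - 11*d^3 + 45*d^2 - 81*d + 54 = (d - 3)*(d^3 - 8*d^2 + 21*d - 18) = (d - 3)*(d - 2)*(d^2 - 6*d + 9) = (d - 3)^2*(d - 2)*(d - 3)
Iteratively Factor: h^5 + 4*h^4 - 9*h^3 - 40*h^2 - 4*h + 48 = (h - 3)*(h^4 + 7*h^3 + 12*h^2 - 4*h - 16) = (h - 3)*(h - 1)*(h^3 + 8*h^2 + 20*h + 16) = (h - 3)*(h - 1)*(h + 4)*(h^2 + 4*h + 4) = (h - 3)*(h - 1)*(h + 2)*(h + 4)*(h + 2)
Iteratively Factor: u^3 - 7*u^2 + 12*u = (u - 4)*(u^2 - 3*u) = (u - 4)*(u - 3)*(u)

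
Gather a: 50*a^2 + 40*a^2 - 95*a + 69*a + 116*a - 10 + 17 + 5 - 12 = 90*a^2 + 90*a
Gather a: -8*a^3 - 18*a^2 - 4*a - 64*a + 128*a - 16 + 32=-8*a^3 - 18*a^2 + 60*a + 16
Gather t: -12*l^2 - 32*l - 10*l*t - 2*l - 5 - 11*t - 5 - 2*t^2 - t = -12*l^2 - 34*l - 2*t^2 + t*(-10*l - 12) - 10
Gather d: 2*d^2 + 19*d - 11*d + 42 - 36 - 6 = 2*d^2 + 8*d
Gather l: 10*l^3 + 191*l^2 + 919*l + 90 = 10*l^3 + 191*l^2 + 919*l + 90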